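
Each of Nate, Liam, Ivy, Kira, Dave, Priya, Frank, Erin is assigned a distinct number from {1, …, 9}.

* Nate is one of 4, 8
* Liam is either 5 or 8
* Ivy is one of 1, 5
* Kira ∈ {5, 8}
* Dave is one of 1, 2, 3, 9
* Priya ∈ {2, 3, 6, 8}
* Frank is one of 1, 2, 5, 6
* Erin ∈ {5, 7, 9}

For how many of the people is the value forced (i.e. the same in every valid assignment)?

The 2 variables Liam and Kira are confined to {5, 8}, which locks those values in; drop them from Nate, Ivy, Priya, Frank, Erin.
That leaves Nate = 4.
That leaves Ivy = 1. Eliminate 1 elsewhere: Dave, Frank.
Determined: Nate=4, Ivy=1. The other people each still have more than one consistent value. That makes 2.

2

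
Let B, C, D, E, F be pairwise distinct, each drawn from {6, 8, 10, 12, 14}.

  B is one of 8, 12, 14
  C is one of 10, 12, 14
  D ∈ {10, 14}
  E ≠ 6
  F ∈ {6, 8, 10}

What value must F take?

The 5 variables draw from only 5 values {6, 8, 10, 12, 14}, so each is used; only F can be 6, hence F = 6.

6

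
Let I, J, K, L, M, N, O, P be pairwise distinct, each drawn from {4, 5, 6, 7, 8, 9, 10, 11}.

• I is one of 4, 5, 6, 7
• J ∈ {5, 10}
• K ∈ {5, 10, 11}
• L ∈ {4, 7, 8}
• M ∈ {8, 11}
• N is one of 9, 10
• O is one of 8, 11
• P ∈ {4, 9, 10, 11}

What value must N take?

Among the 8 variables, 6 fits only I (and all 8 values in {4, 5, 6, 7, 8, 9, 10, 11} must be used), so I = 6.
The 7 still-open variables together cover exactly {4, 5, 7, 8, 9, 10, 11} — 7 values for 7 variables — and 7 appears only in L's list, so L = 7.
Among the 6 still-open variables, 4 fits only P (and all 6 values in {4, 5, 8, 9, 10, 11} must be used), so P = 4.
The 5 still-open variables together cover exactly {5, 8, 9, 10, 11} — 5 values for 5 variables — and 9 appears only in N's list, so N = 9.

9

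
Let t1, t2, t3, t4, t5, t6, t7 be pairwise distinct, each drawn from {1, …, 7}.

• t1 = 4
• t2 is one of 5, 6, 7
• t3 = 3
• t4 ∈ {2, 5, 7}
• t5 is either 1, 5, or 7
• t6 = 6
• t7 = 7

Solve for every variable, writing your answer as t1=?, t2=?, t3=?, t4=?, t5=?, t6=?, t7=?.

t1 has just one choice, so t1 = 4.
t3's domain is down to {3}, so t3 = 3.
That leaves t6 = 6. Strike 6 from t2.
t7 has just one choice, so t7 = 7. Remove 7 from t2, t4, t5.
t2 has just one choice, so t2 = 5. Strike 5 from t4, t5.
t4 must be 2 (only option left).
t5's domain is down to {1}, so t5 = 1.

t1=4, t2=5, t3=3, t4=2, t5=1, t6=6, t7=7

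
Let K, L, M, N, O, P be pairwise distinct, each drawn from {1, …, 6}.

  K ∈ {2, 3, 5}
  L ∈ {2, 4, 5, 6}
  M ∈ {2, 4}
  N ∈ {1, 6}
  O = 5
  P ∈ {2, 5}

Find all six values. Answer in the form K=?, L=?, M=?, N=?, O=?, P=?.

O's domain is down to {5}, so O = 5. So K, L, P can't be 5.
P has just one choice, so P = 2. Eliminate 2 elsewhere: K, L, M.
K's domain is down to {3}, so K = 3.
That leaves M = 4. So L can't be 4.
L has just one choice, so L = 6. Remove 6 from N.
That leaves N = 1.

K=3, L=6, M=4, N=1, O=5, P=2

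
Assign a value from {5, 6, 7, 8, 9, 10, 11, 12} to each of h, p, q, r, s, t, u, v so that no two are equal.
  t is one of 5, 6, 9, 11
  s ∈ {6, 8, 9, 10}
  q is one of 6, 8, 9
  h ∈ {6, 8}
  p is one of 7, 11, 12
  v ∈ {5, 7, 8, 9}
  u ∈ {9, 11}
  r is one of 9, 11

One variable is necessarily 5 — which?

t

The 8 variables draw from only 8 values {5, 6, 7, 8, 9, 10, 11, 12}, so each is used; only s can be 10, hence s = 10.
The 7 still-open variables together cover exactly {5, 6, 7, 8, 9, 11, 12} — 7 values for 7 variables — and 12 appears only in p's list, so p = 12.
The 6 still-open variables draw from only 6 values {5, 6, 7, 8, 9, 11}, so each is used; only v can be 7, hence v = 7.
The 5 still-open variables draw from only 5 values {5, 6, 8, 9, 11}, so each is used; only t can be 5, hence t = 5.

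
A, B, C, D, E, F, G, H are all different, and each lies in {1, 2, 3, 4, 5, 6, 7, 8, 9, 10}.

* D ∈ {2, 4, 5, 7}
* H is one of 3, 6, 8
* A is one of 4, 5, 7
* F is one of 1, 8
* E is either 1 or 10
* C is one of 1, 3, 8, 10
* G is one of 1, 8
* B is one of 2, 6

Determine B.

2

F and G between them cover only {1, 8} — a naked pair. Remove those values from C, E, H.
E must be 10 (only option left). Eliminate 10 elsewhere: C.
C has just one choice, so C = 3. Remove 3 from H.
H's domain is down to {6}, so H = 6. Eliminate 6 elsewhere: B.
So B = 2.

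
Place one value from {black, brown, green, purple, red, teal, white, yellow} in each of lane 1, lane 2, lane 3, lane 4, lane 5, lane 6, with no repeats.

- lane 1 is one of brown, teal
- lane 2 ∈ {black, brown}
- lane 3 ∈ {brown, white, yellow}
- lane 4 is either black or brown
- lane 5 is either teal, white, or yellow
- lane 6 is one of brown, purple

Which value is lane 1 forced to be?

Among the 6 variables, purple fits only lane 6 (and all 6 values in {black, brown, purple, teal, white, yellow} must be used), so lane 6 = purple.
lane 2 and lane 4 share exactly the 2 values {black, brown}; by pigeonhole those values go to them, so strike black, brown from lane 1, lane 3.
So lane 1 = teal.

teal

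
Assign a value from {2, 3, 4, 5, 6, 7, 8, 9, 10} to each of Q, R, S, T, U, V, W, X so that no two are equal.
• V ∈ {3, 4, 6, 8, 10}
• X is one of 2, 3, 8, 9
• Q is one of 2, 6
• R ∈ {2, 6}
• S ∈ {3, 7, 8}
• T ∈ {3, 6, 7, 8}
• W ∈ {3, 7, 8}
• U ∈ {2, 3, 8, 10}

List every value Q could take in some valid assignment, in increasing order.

The 8 variables together cover exactly {2, 3, 4, 6, 7, 8, 9, 10} — 8 values for 8 variables — and 4 appears only in V's list, so V = 4.
Among the 7 still-open variables, 9 fits only X (and all 7 values in {2, 3, 6, 7, 8, 9, 10} must be used), so X = 9.
The 6 still-open variables draw from only 6 values {2, 3, 6, 7, 8, 10}, so each is used; only U can be 10, hence U = 10.
The 2 variables Q and R are confined to {2, 6}, which locks those values in; drop them from T.
No further eliminations apply; Q can still be any of 2, 6.

2, 6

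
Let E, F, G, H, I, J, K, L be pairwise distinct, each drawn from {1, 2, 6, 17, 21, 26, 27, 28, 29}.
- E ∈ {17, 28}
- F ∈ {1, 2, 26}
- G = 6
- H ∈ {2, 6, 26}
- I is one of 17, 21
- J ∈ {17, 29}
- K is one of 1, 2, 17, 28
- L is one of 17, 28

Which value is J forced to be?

G has just one choice, so G = 6. Remove 6 from H.
The 7 still-open variables together cover exactly {1, 2, 17, 21, 26, 28, 29} — 7 values for 7 variables — and 21 appears only in I's list, so I = 21.
The 6 still-open variables together cover exactly {1, 2, 17, 26, 28, 29} — 6 values for 6 variables — and 29 appears only in J's list, so J = 29.

29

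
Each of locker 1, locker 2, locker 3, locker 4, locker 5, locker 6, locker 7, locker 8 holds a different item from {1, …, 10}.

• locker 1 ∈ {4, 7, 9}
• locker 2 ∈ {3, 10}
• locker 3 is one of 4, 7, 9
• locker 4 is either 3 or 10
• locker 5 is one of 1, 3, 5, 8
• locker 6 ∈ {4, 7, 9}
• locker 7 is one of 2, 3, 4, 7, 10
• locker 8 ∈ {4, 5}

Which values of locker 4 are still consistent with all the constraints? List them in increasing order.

3, 10

locker 2 and locker 4 between them cover only {3, 10} — a naked pair. Remove those values from locker 5, locker 7.
locker 1, locker 3, locker 6 share exactly the 3 values {4, 7, 9}; by pigeonhole those values go to them, so strike 4, 7, 9 from locker 7, locker 8.
locker 7 has just one choice, so locker 7 = 2.
locker 8's domain is down to {5}, so locker 8 = 5. Remove 5 from locker 5.
No further eliminations apply; locker 4 can still be any of 3, 10.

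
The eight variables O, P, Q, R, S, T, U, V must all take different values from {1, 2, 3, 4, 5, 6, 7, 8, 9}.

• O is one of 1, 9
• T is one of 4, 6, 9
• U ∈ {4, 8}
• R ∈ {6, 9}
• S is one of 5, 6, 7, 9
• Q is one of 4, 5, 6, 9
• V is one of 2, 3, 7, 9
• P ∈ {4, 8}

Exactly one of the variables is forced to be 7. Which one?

P and U share exactly the 2 values {4, 8}; by pigeonhole those values go to them, so strike 4, 8 from Q, T.
R and T between them cover only {6, 9} — a naked pair. Remove those values from O, Q, S, V.
O must be 1 (only option left).
Q must be 5 (only option left). Strike 5 from S.
So 7 goes to S.

S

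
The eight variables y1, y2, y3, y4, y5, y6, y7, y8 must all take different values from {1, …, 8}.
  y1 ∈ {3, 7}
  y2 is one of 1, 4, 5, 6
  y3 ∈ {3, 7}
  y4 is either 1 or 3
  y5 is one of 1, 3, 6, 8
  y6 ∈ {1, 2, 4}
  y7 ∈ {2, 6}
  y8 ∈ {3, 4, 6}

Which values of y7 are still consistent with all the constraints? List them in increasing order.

The 8 variables together cover exactly {1, 2, 3, 4, 5, 6, 7, 8} — 8 values for 8 variables — and 5 appears only in y2's list, so y2 = 5.
The 7 still-open variables draw from only 7 values {1, 2, 3, 4, 6, 7, 8}, so each is used; only y5 can be 8, hence y5 = 8.
The 2 variables y1 and y3 are confined to {3, 7}, which locks those values in; drop them from y4, y8.
y4 must be 1 (only option left). Remove 1 from y6.
No further eliminations apply; y7 can still be any of 2, 6.

2, 6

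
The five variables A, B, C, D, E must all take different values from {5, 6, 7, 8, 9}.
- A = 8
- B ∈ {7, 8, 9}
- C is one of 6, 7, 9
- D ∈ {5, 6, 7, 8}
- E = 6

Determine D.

5

A must be 8 (only option left). Remove 8 from B, D.
That leaves E = 6. So C, D can't be 6.
The 3 still-open variables together cover exactly {5, 7, 9} — 3 values for 3 variables — and 5 appears only in D's list, so D = 5.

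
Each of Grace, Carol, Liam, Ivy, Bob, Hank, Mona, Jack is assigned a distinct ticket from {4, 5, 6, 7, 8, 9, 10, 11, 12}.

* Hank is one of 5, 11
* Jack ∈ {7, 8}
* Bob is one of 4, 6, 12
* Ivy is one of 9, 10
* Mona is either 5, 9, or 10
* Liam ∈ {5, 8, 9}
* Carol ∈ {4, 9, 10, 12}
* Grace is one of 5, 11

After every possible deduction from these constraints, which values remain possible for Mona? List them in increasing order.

9, 10

Grace and Hank share exactly the 2 values {5, 11}; by pigeonhole those values go to them, so strike 5, 11 from Liam, Mona.
The 2 variables Ivy and Mona are confined to {9, 10}, which locks those values in; drop them from Carol, Liam.
That leaves Liam = 8. Remove 8 from Jack.
Jack's domain is down to {7}, so Jack = 7.
No further eliminations apply; Mona can still be any of 9, 10.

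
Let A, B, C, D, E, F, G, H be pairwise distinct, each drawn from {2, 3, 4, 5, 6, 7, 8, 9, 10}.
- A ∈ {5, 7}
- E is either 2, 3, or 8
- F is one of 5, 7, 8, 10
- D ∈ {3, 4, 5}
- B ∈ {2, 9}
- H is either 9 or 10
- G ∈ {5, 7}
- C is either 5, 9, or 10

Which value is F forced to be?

8

Among the 8 variables, 4 fits only D (and all 8 values in {2, 3, 4, 5, 7, 8, 9, 10} must be used), so D = 4.
Among the 7 still-open variables, 3 fits only E (and all 7 values in {2, 3, 5, 7, 8, 9, 10} must be used), so E = 3.
The 6 still-open variables draw from only 6 values {2, 5, 7, 8, 9, 10}, so each is used; only B can be 2, hence B = 2.
Among the 5 still-open variables, 8 fits only F (and all 5 values in {5, 7, 8, 9, 10} must be used), so F = 8.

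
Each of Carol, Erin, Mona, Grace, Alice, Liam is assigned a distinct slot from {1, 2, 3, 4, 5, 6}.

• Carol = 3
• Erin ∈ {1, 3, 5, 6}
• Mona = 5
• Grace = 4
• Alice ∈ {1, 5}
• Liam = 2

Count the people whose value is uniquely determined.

6

Carol has just one choice, so Carol = 3. So Erin can't be 3.
Mona has just one choice, so Mona = 5. So Erin, Alice can't be 5.
Grace has just one choice, so Grace = 4.
That leaves Alice = 1. So Erin can't be 1.
Liam must be 2 (only option left).
Erin must be 6 (only option left).
Every person is fixed: Carol=3, Erin=6, Mona=5, Grace=4, Alice=1, Liam=2. That makes 6.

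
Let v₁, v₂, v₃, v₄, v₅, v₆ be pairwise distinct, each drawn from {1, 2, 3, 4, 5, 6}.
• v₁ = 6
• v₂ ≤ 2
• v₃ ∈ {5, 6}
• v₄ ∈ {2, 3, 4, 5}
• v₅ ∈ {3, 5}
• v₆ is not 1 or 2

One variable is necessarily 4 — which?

v₆

v₁ must be 6 (only option left). So v₃, v₆ can't be 6.
That leaves v₃ = 5. Strike 5 from v₄, v₅, v₆.
v₅ must be 3 (only option left). Remove 3 from v₄, v₆.
So 4 goes to v₆.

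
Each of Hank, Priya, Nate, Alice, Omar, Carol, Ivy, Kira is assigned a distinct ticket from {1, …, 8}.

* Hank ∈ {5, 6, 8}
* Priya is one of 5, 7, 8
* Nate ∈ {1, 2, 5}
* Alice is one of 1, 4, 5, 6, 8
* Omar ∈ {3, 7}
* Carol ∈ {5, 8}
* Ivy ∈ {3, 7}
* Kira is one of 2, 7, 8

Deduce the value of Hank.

6

The 8 variables together cover exactly {1, 2, 3, 4, 5, 6, 7, 8} — 8 values for 8 variables — and 4 appears only in Alice's list, so Alice = 4.
The 7 still-open variables draw from only 7 values {1, 2, 3, 5, 6, 7, 8}, so each is used; only Nate can be 1, hence Nate = 1.
The 6 still-open variables together cover exactly {2, 3, 5, 6, 7, 8} — 6 values for 6 variables — and 2 appears only in Kira's list, so Kira = 2.
Among the 5 still-open variables, 6 fits only Hank (and all 5 values in {3, 5, 6, 7, 8} must be used), so Hank = 6.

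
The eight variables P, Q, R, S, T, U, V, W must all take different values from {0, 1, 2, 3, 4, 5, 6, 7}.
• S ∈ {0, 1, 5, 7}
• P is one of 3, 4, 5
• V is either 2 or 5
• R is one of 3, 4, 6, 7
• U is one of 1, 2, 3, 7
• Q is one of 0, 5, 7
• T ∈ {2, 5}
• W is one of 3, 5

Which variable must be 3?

The 8 variables draw from only 8 values {0, 1, 2, 3, 4, 5, 6, 7}, so each is used; only R can be 6, hence R = 6.
The 7 still-open variables draw from only 7 values {0, 1, 2, 3, 4, 5, 7}, so each is used; only P can be 4, hence P = 4.
The 2 variables T and V are confined to {2, 5}, which locks those values in; drop them from Q, S, U, W.
So 3 goes to W.

W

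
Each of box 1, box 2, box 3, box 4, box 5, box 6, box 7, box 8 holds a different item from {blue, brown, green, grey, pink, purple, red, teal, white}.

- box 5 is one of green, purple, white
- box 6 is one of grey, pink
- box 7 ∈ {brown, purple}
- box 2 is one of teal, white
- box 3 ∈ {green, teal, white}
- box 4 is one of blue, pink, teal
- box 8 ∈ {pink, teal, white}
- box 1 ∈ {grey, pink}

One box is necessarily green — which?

The 8 variables draw from only 8 values {blue, brown, green, grey, pink, purple, teal, white}, so each is used; only box 4 can be blue, hence box 4 = blue.
The 7 still-open variables draw from only 7 values {brown, green, grey, pink, purple, teal, white}, so each is used; only box 7 can be brown, hence box 7 = brown.
The 6 still-open variables together cover exactly {green, grey, pink, purple, teal, white} — 6 values for 6 variables — and purple appears only in box 5's list, so box 5 = purple.
Among the 5 still-open variables, green fits only box 3 (and all 5 values in {green, grey, pink, teal, white} must be used), so box 3 = green.

box 3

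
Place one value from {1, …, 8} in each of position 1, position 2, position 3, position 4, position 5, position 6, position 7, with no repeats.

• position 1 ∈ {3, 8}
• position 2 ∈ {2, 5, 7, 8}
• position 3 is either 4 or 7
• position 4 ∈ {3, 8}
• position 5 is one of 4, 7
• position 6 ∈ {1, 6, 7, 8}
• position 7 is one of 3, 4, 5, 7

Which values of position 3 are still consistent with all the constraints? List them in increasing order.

4, 7

The 2 variables position 1 and position 4 are confined to {3, 8}, which locks those values in; drop them from position 2, position 6, position 7.
position 3 and position 5 between them cover only {4, 7} — a naked pair. Remove those values from position 2, position 6, position 7.
position 7's domain is down to {5}, so position 7 = 5. So position 2 can't be 5.
That leaves position 2 = 2.
No further eliminations apply; position 3 can still be any of 4, 7.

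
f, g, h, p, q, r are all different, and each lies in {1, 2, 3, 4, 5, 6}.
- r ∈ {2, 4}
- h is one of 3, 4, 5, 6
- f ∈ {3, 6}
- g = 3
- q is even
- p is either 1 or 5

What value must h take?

5

g must be 3 (only option left). Remove 3 from f, h.
f must be 6 (only option left). Strike 6 from h, q.
Among the 4 still-open variables, 1 fits only p (and all 4 values in {1, 2, 4, 5} must be used), so p = 1.
The 3 still-open variables together cover exactly {2, 4, 5} — 3 values for 3 variables — and 5 appears only in h's list, so h = 5.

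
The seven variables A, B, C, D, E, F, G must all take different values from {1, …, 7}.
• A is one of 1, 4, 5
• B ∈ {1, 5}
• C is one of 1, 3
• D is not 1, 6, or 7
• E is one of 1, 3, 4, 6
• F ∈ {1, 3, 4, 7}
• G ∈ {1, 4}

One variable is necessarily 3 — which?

Among the 7 variables, 2 fits only D (and all 7 values in {1, 2, 3, 4, 5, 6, 7} must be used), so D = 2.
The 6 still-open variables draw from only 6 values {1, 3, 4, 5, 6, 7}, so each is used; only E can be 6, hence E = 6.
The 5 still-open variables together cover exactly {1, 3, 4, 5, 7} — 5 values for 5 variables — and 7 appears only in F's list, so F = 7.
The 4 still-open variables draw from only 4 values {1, 3, 4, 5}, so each is used; only C can be 3, hence C = 3.

C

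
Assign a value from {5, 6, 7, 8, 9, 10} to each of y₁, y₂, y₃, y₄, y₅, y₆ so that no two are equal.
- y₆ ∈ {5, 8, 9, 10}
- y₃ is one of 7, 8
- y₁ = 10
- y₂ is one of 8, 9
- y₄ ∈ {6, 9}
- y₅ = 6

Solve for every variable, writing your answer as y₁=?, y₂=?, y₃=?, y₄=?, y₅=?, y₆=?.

y₁=10, y₂=8, y₃=7, y₄=9, y₅=6, y₆=5

y₁ must be 10 (only option left). Remove 10 from y₆.
y₅ must be 6 (only option left). Remove 6 from y₄.
y₄'s domain is down to {9}, so y₄ = 9. Remove 9 from y₂, y₆.
y₂ has just one choice, so y₂ = 8. Eliminate 8 elsewhere: y₃, y₆.
That leaves y₃ = 7.
y₆ must be 5 (only option left).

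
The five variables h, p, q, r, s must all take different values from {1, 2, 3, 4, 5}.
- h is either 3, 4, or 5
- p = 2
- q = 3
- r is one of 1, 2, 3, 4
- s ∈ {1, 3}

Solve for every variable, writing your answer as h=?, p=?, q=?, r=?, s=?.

h=5, p=2, q=3, r=4, s=1

p has just one choice, so p = 2. Remove 2 from r.
That leaves q = 3. Eliminate 3 elsewhere: h, r, s.
s must be 1 (only option left). Strike 1 from r.
That leaves r = 4. Strike 4 from h.
h has just one choice, so h = 5.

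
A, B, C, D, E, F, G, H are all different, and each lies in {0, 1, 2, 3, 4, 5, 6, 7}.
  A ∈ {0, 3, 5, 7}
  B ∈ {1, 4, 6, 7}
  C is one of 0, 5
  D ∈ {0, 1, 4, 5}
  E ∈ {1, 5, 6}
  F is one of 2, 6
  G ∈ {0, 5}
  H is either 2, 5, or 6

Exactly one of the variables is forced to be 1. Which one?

The 8 variables together cover exactly {0, 1, 2, 3, 4, 5, 6, 7} — 8 values for 8 variables — and 3 appears only in A's list, so A = 3.
The 7 still-open variables together cover exactly {0, 1, 2, 4, 5, 6, 7} — 7 values for 7 variables — and 7 appears only in B's list, so B = 7.
The 6 still-open variables together cover exactly {0, 1, 2, 4, 5, 6} — 6 values for 6 variables — and 4 appears only in D's list, so D = 4.
The 5 still-open variables together cover exactly {0, 1, 2, 5, 6} — 5 values for 5 variables — and 1 appears only in E's list, so E = 1.

E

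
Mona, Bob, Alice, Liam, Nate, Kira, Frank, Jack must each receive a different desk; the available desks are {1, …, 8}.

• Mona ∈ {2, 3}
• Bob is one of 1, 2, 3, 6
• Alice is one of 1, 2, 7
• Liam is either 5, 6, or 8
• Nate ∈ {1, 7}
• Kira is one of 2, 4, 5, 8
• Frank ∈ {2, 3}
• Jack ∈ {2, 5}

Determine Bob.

6

Among the 8 variables, 4 fits only Kira (and all 8 values in {1, 2, 3, 4, 5, 6, 7, 8} must be used), so Kira = 4.
The 7 still-open variables draw from only 7 values {1, 2, 3, 5, 6, 7, 8}, so each is used; only Liam can be 8, hence Liam = 8.
The 6 still-open variables together cover exactly {1, 2, 3, 5, 6, 7} — 6 values for 6 variables — and 5 appears only in Jack's list, so Jack = 5.
The 5 still-open variables together cover exactly {1, 2, 3, 6, 7} — 5 values for 5 variables — and 6 appears only in Bob's list, so Bob = 6.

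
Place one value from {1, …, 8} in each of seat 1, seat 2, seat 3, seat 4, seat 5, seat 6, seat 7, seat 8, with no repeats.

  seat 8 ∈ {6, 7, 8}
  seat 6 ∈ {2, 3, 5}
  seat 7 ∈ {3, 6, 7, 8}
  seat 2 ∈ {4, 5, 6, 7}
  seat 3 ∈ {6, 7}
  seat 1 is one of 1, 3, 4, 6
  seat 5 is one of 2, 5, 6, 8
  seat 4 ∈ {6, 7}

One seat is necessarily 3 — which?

seat 7

The 8 variables draw from only 8 values {1, 2, 3, 4, 5, 6, 7, 8}, so each is used; only seat 1 can be 1, hence seat 1 = 1.
The 7 still-open variables draw from only 7 values {2, 3, 4, 5, 6, 7, 8}, so each is used; only seat 2 can be 4, hence seat 2 = 4.
seat 3 and seat 4 share exactly the 2 values {6, 7}; by pigeonhole those values go to them, so strike 6, 7 from seat 5, seat 7, seat 8.
seat 8 has just one choice, so seat 8 = 8. Eliminate 8 elsewhere: seat 5, seat 7.
So 3 goes to seat 7.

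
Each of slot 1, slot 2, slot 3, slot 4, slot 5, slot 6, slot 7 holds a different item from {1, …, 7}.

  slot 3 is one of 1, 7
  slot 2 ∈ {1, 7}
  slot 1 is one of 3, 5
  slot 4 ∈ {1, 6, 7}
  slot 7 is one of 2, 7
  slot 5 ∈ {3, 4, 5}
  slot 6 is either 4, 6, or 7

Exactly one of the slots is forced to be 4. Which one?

slot 6

The 7 variables draw from only 7 values {1, 2, 3, 4, 5, 6, 7}, so each is used; only slot 7 can be 2, hence slot 7 = 2.
slot 2 and slot 3 share exactly the 2 values {1, 7}; by pigeonhole those values go to them, so strike 1, 7 from slot 4, slot 6.
slot 4 must be 6 (only option left). So slot 6 can't be 6.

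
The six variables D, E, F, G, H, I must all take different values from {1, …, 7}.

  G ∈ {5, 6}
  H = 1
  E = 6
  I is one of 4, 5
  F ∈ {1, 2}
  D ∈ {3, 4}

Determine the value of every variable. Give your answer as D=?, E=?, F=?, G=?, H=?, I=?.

D=3, E=6, F=2, G=5, H=1, I=4

E must be 6 (only option left). Eliminate 6 elsewhere: G.
That leaves G = 5. Remove 5 from I.
That leaves H = 1. Remove 1 from F.
I has just one choice, so I = 4. Strike 4 from D.
D must be 3 (only option left).
F has just one choice, so F = 2.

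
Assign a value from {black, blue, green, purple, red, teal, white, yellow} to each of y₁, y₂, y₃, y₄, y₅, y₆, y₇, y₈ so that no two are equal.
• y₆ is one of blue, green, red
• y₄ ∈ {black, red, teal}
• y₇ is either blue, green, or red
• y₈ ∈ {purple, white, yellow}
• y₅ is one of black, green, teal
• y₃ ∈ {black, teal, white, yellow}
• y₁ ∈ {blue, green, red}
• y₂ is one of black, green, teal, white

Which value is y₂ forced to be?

white

The 8 variables draw from only 8 values {black, blue, green, purple, red, teal, white, yellow}, so each is used; only y₈ can be purple, hence y₈ = purple.
The 7 still-open variables together cover exactly {black, blue, green, red, teal, white, yellow} — 7 values for 7 variables — and yellow appears only in y₃'s list, so y₃ = yellow.
Among the 6 still-open variables, white fits only y₂ (and all 6 values in {black, blue, green, red, teal, white} must be used), so y₂ = white.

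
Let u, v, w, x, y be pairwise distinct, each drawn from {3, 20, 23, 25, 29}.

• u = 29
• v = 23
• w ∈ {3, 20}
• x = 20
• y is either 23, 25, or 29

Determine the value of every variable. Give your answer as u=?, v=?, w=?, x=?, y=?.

u must be 29 (only option left). Remove 29 from y.
v has just one choice, so v = 23. Remove 23 from y.
x has just one choice, so x = 20. Strike 20 from w.
y has just one choice, so y = 25.
w's domain is down to {3}, so w = 3.

u=29, v=23, w=3, x=20, y=25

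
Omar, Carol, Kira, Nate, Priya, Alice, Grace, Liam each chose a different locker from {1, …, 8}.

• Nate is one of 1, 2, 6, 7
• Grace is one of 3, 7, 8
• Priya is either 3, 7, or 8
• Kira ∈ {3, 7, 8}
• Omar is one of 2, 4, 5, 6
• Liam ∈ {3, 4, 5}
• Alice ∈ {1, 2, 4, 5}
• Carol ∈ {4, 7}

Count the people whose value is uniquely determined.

2

Kira, Priya, Grace share exactly the 3 values {3, 7, 8}; by pigeonhole those values go to them, so strike 3, 7, 8 from Carol, Nate, Liam.
Carol has just one choice, so Carol = 4. Remove 4 from Omar, Alice, Liam.
Liam's domain is down to {5}, so Liam = 5. Remove 5 from Omar, Alice.
Determined: Carol=4, Liam=5. The other people each still have more than one consistent value. That makes 2.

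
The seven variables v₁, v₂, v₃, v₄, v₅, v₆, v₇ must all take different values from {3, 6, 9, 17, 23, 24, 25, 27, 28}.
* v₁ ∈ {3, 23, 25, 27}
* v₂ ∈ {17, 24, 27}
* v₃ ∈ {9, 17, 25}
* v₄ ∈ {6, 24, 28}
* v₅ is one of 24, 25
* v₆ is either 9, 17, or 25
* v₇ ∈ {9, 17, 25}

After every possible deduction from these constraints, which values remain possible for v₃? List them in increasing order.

v₃, v₆, v₇ share exactly the 3 values {9, 17, 25}; by pigeonhole those values go to them, so strike 9, 17, 25 from v₁, v₂, v₅.
v₅ must be 24 (only option left). Strike 24 from v₂, v₄.
v₂'s domain is down to {27}, so v₂ = 27. So v₁ can't be 27.
No further eliminations apply; v₃ can still be any of 9, 17, 25.

9, 17, 25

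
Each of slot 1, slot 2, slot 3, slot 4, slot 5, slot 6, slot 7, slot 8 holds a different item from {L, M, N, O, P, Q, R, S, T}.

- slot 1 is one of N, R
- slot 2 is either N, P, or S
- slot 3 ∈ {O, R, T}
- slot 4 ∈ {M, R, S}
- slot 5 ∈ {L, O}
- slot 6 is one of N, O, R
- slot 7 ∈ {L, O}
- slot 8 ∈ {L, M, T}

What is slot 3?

The 8 variables together cover exactly {L, M, N, O, P, R, S, T} — 8 values for 8 variables — and P appears only in slot 2's list, so slot 2 = P.
The 7 still-open variables draw from only 7 values {L, M, N, O, R, S, T}, so each is used; only slot 4 can be S, hence slot 4 = S.
The 6 still-open variables together cover exactly {L, M, N, O, R, T} — 6 values for 6 variables — and M appears only in slot 8's list, so slot 8 = M.
Among the 5 still-open variables, T fits only slot 3 (and all 5 values in {L, N, O, R, T} must be used), so slot 3 = T.

T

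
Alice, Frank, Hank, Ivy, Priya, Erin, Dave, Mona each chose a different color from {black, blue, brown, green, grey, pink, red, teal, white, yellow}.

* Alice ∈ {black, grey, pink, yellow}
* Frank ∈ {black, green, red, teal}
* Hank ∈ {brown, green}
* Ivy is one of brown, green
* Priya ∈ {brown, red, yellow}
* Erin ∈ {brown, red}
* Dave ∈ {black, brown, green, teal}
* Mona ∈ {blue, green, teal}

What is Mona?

Hank and Ivy between them cover only {brown, green} — a naked pair. Remove those values from Frank, Priya, Erin, Dave, Mona.
Erin has just one choice, so Erin = red. Strike red from Frank, Priya.
Priya has just one choice, so Priya = yellow. Strike yellow from Alice.
Frank and Dave share exactly the 2 values {black, teal}; by pigeonhole those values go to them, so strike black, teal from Alice, Mona.
So Mona = blue.

blue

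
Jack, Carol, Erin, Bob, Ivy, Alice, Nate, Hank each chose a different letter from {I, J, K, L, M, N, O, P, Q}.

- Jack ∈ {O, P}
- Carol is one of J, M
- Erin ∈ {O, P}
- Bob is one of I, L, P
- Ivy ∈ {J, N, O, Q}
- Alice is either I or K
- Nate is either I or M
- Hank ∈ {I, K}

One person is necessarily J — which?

Carol

The 2 variables Jack and Erin are confined to {O, P}, which locks those values in; drop them from Bob, Ivy.
Alice and Hank share exactly the 2 values {I, K}; by pigeonhole those values go to them, so strike I, K from Bob, Nate.
Bob has just one choice, so Bob = L.
Nate must be M (only option left). Eliminate M elsewhere: Carol.
So J goes to Carol.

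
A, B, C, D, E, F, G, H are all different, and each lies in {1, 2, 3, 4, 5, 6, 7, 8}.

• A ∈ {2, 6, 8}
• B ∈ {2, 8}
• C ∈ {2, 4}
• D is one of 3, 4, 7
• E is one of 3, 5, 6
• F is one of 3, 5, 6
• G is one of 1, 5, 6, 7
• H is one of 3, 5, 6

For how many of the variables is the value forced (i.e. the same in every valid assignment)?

The 8 variables draw from only 8 values {1, 2, 3, 4, 5, 6, 7, 8}, so each is used; only G can be 1, hence G = 1.
The 7 still-open variables together cover exactly {2, 3, 4, 5, 6, 7, 8} — 7 values for 7 variables — and 7 appears only in D's list, so D = 7.
The 6 still-open variables draw from only 6 values {2, 3, 4, 5, 6, 8}, so each is used; only C can be 4, hence C = 4.
E, F, H between them cover only {3, 5, 6} — a naked triple. Remove those values from A.
Determined: C=4, D=7, G=1. The other variables each still have more than one consistent value. That makes 3.

3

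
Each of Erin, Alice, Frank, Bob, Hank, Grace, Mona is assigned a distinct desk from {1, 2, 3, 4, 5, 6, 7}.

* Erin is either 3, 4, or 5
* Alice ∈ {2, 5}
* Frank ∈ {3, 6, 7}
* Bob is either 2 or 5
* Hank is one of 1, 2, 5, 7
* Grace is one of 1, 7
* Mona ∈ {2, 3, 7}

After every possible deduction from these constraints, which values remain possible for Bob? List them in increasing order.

The 7 variables draw from only 7 values {1, 2, 3, 4, 5, 6, 7}, so each is used; only Erin can be 4, hence Erin = 4.
The 6 still-open variables together cover exactly {1, 2, 3, 5, 6, 7} — 6 values for 6 variables — and 6 appears only in Frank's list, so Frank = 6.
The 5 still-open variables draw from only 5 values {1, 2, 3, 5, 7}, so each is used; only Mona can be 3, hence Mona = 3.
Alice and Bob between them cover only {2, 5} — a naked pair. Remove those values from Hank.
No further eliminations apply; Bob can still be any of 2, 5.

2, 5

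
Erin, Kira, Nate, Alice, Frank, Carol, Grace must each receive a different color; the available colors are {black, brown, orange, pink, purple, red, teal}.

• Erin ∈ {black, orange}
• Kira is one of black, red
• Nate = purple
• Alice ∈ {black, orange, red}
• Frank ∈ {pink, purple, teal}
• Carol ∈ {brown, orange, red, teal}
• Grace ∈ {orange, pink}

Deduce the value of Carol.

Nate must be purple (only option left). Strike purple from Frank.
Among the 6 still-open variables, brown fits only Carol (and all 6 values in {black, brown, orange, pink, red, teal} must be used), so Carol = brown.

brown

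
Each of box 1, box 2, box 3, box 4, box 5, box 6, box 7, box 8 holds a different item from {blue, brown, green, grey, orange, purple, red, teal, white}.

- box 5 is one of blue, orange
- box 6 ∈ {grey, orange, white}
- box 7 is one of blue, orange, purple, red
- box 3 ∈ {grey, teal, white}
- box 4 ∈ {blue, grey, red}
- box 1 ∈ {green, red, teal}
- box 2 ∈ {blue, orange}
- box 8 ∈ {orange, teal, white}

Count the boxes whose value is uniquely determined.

3

The 8 variables together cover exactly {blue, green, grey, orange, purple, red, teal, white} — 8 values for 8 variables — and green appears only in box 1's list, so box 1 = green.
Among the 7 still-open variables, purple fits only box 7 (and all 7 values in {blue, grey, orange, purple, red, teal, white} must be used), so box 7 = purple.
Among the 6 still-open variables, red fits only box 4 (and all 6 values in {blue, grey, orange, red, teal, white} must be used), so box 4 = red.
The 2 variables box 2 and box 5 are confined to {blue, orange}, which locks those values in; drop them from box 6, box 8.
Determined: box 1=green, box 4=red, box 7=purple. The other boxes each still have more than one consistent value. That makes 3.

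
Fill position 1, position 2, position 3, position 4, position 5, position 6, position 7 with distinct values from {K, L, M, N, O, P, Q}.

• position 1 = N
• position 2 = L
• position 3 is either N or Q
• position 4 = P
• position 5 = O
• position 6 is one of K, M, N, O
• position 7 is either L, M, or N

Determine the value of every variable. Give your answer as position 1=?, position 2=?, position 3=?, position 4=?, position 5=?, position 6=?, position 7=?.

position 1's domain is down to {N}, so position 1 = N. So position 3, position 6, position 7 can't be N.
position 2 must be L (only option left). Remove L from position 7.
position 3's domain is down to {Q}, so position 3 = Q.
position 4's domain is down to {P}, so position 4 = P.
position 5 must be O (only option left). Remove O from position 6.
position 7 must be M (only option left). Strike M from position 6.
position 6 must be K (only option left).

position 1=N, position 2=L, position 3=Q, position 4=P, position 5=O, position 6=K, position 7=M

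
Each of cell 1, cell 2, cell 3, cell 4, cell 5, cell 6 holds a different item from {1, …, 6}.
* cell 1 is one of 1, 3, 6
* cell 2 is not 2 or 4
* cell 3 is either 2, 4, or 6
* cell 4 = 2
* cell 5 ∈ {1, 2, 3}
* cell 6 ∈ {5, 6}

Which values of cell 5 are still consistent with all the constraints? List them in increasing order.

cell 4 must be 2 (only option left). Strike 2 from cell 3, cell 5.
Among the 5 still-open variables, 4 fits only cell 3 (and all 5 values in {1, 3, 4, 5, 6} must be used), so cell 3 = 4.
No further eliminations apply; cell 5 can still be any of 1, 3.

1, 3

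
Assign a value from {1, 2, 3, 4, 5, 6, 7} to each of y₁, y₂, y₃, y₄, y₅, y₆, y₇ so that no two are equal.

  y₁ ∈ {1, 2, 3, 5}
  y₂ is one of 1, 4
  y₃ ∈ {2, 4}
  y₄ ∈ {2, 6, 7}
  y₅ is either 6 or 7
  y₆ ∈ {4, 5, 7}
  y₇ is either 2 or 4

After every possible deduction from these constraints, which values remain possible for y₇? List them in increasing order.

2, 4

Among the 7 variables, 3 fits only y₁ (and all 7 values in {1, 2, 3, 4, 5, 6, 7} must be used), so y₁ = 3.
Among the 6 still-open variables, 1 fits only y₂ (and all 6 values in {1, 2, 4, 5, 6, 7} must be used), so y₂ = 1.
Among the 5 still-open variables, 5 fits only y₆ (and all 5 values in {2, 4, 5, 6, 7} must be used), so y₆ = 5.
The 2 variables y₃ and y₇ are confined to {2, 4}, which locks those values in; drop them from y₄.
No further eliminations apply; y₇ can still be any of 2, 4.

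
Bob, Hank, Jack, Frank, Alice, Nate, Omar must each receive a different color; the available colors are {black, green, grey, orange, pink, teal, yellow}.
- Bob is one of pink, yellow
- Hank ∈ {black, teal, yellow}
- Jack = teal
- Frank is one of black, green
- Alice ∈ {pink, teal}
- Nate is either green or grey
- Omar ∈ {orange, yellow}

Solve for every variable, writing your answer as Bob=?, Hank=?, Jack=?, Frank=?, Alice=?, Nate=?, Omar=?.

Bob=yellow, Hank=black, Jack=teal, Frank=green, Alice=pink, Nate=grey, Omar=orange

Jack has just one choice, so Jack = teal. Eliminate teal elsewhere: Hank, Alice.
Alice must be pink (only option left). Strike pink from Bob.
Bob has just one choice, so Bob = yellow. So Hank, Omar can't be yellow.
Hank must be black (only option left). Eliminate black elsewhere: Frank.
That leaves Frank = green. Strike green from Nate.
Nate has just one choice, so Nate = grey.
Omar has just one choice, so Omar = orange.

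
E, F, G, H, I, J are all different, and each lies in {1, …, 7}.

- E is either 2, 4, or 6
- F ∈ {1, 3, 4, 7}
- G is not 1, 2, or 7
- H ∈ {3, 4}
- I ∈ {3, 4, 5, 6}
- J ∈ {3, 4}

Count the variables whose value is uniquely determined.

H and J between them cover only {3, 4} — a naked pair. Remove those values from E, F, G, I.
G and I between them cover only {5, 6} — a naked pair. Remove those values from E.
E's domain is down to {2}, so E = 2.
Determined: E=2. The other variables each still have more than one consistent value. That makes 1.

1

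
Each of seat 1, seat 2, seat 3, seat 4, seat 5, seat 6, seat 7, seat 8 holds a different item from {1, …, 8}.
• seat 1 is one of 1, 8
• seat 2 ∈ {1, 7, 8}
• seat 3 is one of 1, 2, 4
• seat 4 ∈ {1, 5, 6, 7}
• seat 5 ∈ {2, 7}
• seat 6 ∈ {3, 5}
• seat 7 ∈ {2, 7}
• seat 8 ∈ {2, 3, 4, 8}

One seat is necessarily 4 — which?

Among the 8 variables, 6 fits only seat 4 (and all 8 values in {1, 2, 3, 4, 5, 6, 7, 8} must be used), so seat 4 = 6.
Among the 7 still-open variables, 5 fits only seat 6 (and all 7 values in {1, 2, 3, 4, 5, 7, 8} must be used), so seat 6 = 5.
The 6 still-open variables together cover exactly {1, 2, 3, 4, 7, 8} — 6 values for 6 variables — and 3 appears only in seat 8's list, so seat 8 = 3.
The 5 still-open variables draw from only 5 values {1, 2, 4, 7, 8}, so each is used; only seat 3 can be 4, hence seat 3 = 4.

seat 3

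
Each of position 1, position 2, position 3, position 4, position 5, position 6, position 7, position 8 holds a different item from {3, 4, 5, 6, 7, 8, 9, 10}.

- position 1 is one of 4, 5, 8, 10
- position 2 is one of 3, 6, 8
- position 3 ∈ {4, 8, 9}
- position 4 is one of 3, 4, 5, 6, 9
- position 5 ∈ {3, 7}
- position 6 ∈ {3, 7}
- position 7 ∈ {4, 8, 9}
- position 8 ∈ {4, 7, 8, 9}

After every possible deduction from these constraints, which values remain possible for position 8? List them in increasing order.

4, 8, 9

The 8 variables draw from only 8 values {3, 4, 5, 6, 7, 8, 9, 10}, so each is used; only position 1 can be 10, hence position 1 = 10.
The 7 still-open variables together cover exactly {3, 4, 5, 6, 7, 8, 9} — 7 values for 7 variables — and 5 appears only in position 4's list, so position 4 = 5.
The 6 still-open variables draw from only 6 values {3, 4, 6, 7, 8, 9}, so each is used; only position 2 can be 6, hence position 2 = 6.
The 2 variables position 5 and position 6 are confined to {3, 7}, which locks those values in; drop them from position 8.
No further eliminations apply; position 8 can still be any of 4, 8, 9.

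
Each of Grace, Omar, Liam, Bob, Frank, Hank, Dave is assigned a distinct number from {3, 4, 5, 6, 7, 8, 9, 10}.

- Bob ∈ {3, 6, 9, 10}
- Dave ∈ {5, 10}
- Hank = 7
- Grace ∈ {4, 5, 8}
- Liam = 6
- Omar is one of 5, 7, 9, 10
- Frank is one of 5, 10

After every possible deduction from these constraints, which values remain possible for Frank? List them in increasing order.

Liam has just one choice, so Liam = 6. So Bob can't be 6.
Hank must be 7 (only option left). Strike 7 from Omar.
Frank and Dave between them cover only {5, 10} — a naked pair. Remove those values from Grace, Omar, Bob.
Omar has just one choice, so Omar = 9. Remove 9 from Bob.
Bob must be 3 (only option left).
No further eliminations apply; Frank can still be any of 5, 10.

5, 10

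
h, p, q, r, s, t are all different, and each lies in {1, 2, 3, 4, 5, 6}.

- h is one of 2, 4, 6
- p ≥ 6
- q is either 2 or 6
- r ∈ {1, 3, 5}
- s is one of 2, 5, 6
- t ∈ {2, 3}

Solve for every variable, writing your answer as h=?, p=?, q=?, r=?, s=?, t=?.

h=4, p=6, q=2, r=1, s=5, t=3

p has just one choice, so p = 6. So h, q, s can't be 6.
q has just one choice, so q = 2. Eliminate 2 elsewhere: h, s, t.
That leaves s = 5. Remove 5 from r.
t has just one choice, so t = 3. So r can't be 3.
That leaves h = 4.
r's domain is down to {1}, so r = 1.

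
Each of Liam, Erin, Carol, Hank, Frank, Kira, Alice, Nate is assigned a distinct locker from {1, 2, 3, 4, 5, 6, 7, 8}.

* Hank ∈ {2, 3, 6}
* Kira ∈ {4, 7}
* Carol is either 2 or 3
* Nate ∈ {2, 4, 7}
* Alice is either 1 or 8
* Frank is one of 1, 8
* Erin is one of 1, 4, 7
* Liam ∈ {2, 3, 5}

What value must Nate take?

The 8 variables together cover exactly {1, 2, 3, 4, 5, 6, 7, 8} — 8 values for 8 variables — and 5 appears only in Liam's list, so Liam = 5.
Among the 7 still-open variables, 6 fits only Hank (and all 7 values in {1, 2, 3, 4, 6, 7, 8} must be used), so Hank = 6.
The 6 still-open variables together cover exactly {1, 2, 3, 4, 7, 8} — 6 values for 6 variables — and 3 appears only in Carol's list, so Carol = 3.
The 5 still-open variables draw from only 5 values {1, 2, 4, 7, 8}, so each is used; only Nate can be 2, hence Nate = 2.

2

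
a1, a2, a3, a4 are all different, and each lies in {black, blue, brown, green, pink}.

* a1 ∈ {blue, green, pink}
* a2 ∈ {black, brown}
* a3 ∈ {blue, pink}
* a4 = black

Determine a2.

a4 has just one choice, so a4 = black. Strike black from a2.
So a2 = brown.

brown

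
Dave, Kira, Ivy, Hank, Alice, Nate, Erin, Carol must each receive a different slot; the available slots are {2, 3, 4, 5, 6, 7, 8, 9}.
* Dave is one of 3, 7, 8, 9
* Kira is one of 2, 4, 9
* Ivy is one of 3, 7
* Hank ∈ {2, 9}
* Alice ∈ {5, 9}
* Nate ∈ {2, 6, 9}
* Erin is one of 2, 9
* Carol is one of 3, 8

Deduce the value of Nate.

6

The 8 variables together cover exactly {2, 3, 4, 5, 6, 7, 8, 9} — 8 values for 8 variables — and 4 appears only in Kira's list, so Kira = 4.
The 7 still-open variables draw from only 7 values {2, 3, 5, 6, 7, 8, 9}, so each is used; only Alice can be 5, hence Alice = 5.
Among the 6 still-open variables, 6 fits only Nate (and all 6 values in {2, 3, 6, 7, 8, 9} must be used), so Nate = 6.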